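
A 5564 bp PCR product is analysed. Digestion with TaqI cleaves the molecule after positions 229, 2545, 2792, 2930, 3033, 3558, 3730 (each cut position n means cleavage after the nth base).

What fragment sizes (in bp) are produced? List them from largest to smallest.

Linear molecule, 7 cuts → 8 fragments:
  229 − 0 = 229 bp
  2545 − 229 = 2316 bp
  2792 − 2545 = 247 bp
  2930 − 2792 = 138 bp
  3033 − 2930 = 103 bp
  3558 − 3033 = 525 bp
  3730 − 3558 = 172 bp
  5564 − 3730 = 1834 bp
Sorted largest to smallest: 2316, 1834, 525, 247, 229, 172, 138, 103 bp.

2316, 1834, 525, 247, 229, 172, 138, 103 bp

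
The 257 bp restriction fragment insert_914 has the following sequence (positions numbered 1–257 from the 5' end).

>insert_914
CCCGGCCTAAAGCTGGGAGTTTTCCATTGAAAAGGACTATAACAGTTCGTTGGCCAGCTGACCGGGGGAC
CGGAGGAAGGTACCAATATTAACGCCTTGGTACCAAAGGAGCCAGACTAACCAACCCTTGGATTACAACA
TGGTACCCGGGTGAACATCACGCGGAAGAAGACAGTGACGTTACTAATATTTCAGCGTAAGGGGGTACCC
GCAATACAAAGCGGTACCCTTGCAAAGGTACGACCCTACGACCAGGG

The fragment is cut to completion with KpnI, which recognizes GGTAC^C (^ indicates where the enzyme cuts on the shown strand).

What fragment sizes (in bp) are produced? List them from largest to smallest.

KpnI sites (GGTACC) start at positions 79, 99, 142, 204, 223.
KpnI cuts after base 5 of each site (before the last base), so after positions 83, 103, 146, 208, 227.
Linear molecule, 5 cuts → 6 fragments:
  1–83 → 83 bp
  84–103 → 20 bp
  104–146 → 43 bp
  147–208 → 62 bp
  209–227 → 19 bp
  228–257 → 30 bp
Sorted largest to smallest: 83, 62, 43, 30, 20, 19 bp.

83, 62, 43, 30, 20, 19 bp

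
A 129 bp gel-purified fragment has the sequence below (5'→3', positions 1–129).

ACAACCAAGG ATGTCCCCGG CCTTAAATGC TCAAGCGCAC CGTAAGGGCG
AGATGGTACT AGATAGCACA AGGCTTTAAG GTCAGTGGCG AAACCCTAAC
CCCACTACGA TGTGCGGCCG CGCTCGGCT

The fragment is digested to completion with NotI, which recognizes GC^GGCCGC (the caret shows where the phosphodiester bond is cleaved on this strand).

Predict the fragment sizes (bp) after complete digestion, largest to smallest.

The NotI site (GCGGCCGC) starts at position 114.
NotI cuts after base 2 of each site, so after position 115.
Linear molecule, 1 cut → 2 fragments:
  1–115 → 115 bp
  116–129 → 14 bp
Sorted largest to smallest: 115, 14 bp.

115, 14 bp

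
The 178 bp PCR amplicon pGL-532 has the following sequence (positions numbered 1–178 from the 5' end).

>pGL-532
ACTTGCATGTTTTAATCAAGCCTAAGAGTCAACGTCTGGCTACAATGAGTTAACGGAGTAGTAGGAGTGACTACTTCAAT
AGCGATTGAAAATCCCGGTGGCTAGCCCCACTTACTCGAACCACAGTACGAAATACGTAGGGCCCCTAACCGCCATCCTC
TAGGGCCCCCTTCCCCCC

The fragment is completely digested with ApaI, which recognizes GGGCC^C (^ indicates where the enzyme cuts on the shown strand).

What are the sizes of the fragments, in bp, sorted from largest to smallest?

ApaI sites (GGGCCC) start at positions 140, 163.
ApaI cuts after base 5 of each site (before the last base), so after positions 144, 167.
Linear molecule, 2 cuts → 3 fragments:
  1–144 → 144 bp
  145–167 → 23 bp
  168–178 → 11 bp
Sorted largest to smallest: 144, 23, 11 bp.

144, 23, 11 bp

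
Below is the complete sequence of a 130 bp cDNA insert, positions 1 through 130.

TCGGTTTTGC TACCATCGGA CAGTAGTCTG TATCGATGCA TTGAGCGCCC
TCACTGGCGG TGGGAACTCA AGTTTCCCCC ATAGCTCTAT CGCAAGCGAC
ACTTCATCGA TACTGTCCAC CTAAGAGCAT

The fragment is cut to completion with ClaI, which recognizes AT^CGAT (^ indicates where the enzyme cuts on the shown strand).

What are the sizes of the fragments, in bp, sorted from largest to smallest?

ClaI sites (ATCGAT) start at positions 32, 106.
ClaI cuts after base 2 of each site, so after positions 33, 107.
Linear molecule, 2 cuts → 3 fragments:
  1–33 → 33 bp
  34–107 → 74 bp
  108–130 → 23 bp
Sorted largest to smallest: 74, 33, 23 bp.

74, 33, 23 bp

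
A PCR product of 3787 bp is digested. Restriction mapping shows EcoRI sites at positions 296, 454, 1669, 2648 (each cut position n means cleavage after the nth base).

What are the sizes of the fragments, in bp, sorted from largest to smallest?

Linear molecule, 4 cuts → 5 fragments:
  296 − 0 = 296 bp
  454 − 296 = 158 bp
  1669 − 454 = 1215 bp
  2648 − 1669 = 979 bp
  3787 − 2648 = 1139 bp
Sorted largest to smallest: 1215, 1139, 979, 296, 158 bp.

1215, 1139, 979, 296, 158 bp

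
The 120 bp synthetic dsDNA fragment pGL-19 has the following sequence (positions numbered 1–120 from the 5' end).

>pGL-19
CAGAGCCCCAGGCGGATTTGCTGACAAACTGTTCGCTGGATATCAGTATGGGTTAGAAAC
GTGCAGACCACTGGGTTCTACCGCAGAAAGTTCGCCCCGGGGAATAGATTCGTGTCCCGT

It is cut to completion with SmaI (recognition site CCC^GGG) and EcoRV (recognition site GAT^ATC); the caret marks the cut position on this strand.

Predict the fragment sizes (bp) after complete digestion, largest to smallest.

57, 41, 22 bp

The SmaI site (CCCGGG) starts at position 96.
SmaI cuts after base 3 of each site, so after position 98.
The EcoRV site (GATATC) starts at position 39.
EcoRV cuts after base 3 of each site, so after position 41.
Combined cut positions: 41, 98.
Linear molecule, 2 cuts → 3 fragments:
  1–41 → 41 bp
  42–98 → 57 bp
  99–120 → 22 bp
Sorted largest to smallest: 57, 41, 22 bp.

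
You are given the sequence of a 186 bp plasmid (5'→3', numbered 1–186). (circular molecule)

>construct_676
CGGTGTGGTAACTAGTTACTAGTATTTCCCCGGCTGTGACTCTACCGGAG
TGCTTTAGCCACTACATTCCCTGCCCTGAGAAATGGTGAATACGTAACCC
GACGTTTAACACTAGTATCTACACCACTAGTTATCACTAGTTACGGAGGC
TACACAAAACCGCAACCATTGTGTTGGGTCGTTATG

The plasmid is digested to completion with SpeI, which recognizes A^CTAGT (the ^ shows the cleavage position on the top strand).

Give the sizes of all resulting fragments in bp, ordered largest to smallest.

93, 61, 15, 10, 7 bp

SpeI sites (ACTAGT) start at positions 11, 18, 111, 126, 136.
SpeI cuts after the first base of each site, so after positions 11, 18, 111, 126, 136.
Circular molecule, 5 cuts → 5 fragments:
  12–18 → 7 bp
  19–111 → 93 bp
  112–126 → 15 bp
  127–136 → 10 bp
  137–186 then 1–11 → 50 + 11 = 61 bp
Sorted largest to smallest: 93, 61, 15, 10, 7 bp.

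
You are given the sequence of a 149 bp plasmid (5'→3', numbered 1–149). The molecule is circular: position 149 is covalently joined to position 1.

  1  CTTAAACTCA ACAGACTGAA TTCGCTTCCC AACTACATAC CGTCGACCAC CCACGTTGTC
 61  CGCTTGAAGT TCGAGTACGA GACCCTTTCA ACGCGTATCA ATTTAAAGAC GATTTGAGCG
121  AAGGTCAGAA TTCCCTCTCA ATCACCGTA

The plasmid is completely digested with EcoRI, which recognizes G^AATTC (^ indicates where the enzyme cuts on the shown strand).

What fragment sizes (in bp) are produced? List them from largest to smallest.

110, 39 bp

EcoRI sites (GAATTC) start at positions 18, 128.
EcoRI cuts after the first base of each site, so after positions 18, 128.
Circular molecule, 2 cuts → 2 fragments:
  19–128 → 110 bp
  129–149 then 1–18 → 21 + 18 = 39 bp
Sorted largest to smallest: 110, 39 bp.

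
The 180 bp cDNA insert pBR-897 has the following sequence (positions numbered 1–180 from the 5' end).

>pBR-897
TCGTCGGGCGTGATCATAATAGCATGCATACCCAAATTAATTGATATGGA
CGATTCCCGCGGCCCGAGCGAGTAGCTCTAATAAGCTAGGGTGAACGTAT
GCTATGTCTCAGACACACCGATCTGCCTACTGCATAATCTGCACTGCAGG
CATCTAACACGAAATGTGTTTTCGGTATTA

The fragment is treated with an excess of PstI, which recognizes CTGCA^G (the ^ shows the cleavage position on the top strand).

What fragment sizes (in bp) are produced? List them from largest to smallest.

The PstI site (CTGCAG) starts at position 144.
PstI cuts after base 5 of each site (before the last base), so after position 148.
Linear molecule, 1 cut → 2 fragments:
  1–148 → 148 bp
  149–180 → 32 bp
Sorted largest to smallest: 148, 32 bp.

148, 32 bp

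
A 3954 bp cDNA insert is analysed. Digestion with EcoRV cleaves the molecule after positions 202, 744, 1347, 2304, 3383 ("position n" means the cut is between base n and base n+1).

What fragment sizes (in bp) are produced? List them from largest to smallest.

1079, 957, 603, 571, 542, 202 bp

Linear molecule, 5 cuts → 6 fragments:
  202 − 0 = 202 bp
  744 − 202 = 542 bp
  1347 − 744 = 603 bp
  2304 − 1347 = 957 bp
  3383 − 2304 = 1079 bp
  3954 − 3383 = 571 bp
Sorted largest to smallest: 1079, 957, 603, 571, 542, 202 bp.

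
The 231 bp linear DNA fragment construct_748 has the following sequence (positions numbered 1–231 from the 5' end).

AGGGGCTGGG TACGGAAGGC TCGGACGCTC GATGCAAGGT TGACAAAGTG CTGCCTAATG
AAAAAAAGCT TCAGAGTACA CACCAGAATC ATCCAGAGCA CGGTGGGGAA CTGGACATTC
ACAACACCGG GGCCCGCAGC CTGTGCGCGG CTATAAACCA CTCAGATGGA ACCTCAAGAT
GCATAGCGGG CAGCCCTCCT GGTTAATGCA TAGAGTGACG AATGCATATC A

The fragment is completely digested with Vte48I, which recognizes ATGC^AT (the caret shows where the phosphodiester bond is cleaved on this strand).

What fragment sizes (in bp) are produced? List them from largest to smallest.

Vte48I sites (ATGCAT) start at positions 179, 206, 222.
Vte48I cuts after base 4 of each site, so after positions 182, 209, 225.
Linear molecule, 3 cuts → 4 fragments:
  1–182 → 182 bp
  183–209 → 27 bp
  210–225 → 16 bp
  226–231 → 6 bp
Sorted largest to smallest: 182, 27, 16, 6 bp.

182, 27, 16, 6 bp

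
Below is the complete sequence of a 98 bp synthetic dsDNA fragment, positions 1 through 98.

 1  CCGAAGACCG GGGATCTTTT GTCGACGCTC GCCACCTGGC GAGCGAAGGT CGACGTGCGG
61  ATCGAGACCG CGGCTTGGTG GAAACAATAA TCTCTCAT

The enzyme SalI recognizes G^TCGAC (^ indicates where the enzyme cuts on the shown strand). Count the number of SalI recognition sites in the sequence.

GTCGAC occurs starting at positions 21, 49.
SalI cuts at 2 sites.

2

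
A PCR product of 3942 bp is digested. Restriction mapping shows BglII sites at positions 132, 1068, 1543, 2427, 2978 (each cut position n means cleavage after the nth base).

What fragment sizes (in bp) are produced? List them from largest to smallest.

Linear molecule, 5 cuts → 6 fragments:
  132 − 0 = 132 bp
  1068 − 132 = 936 bp
  1543 − 1068 = 475 bp
  2427 − 1543 = 884 bp
  2978 − 2427 = 551 bp
  3942 − 2978 = 964 bp
Sorted largest to smallest: 964, 936, 884, 551, 475, 132 bp.

964, 936, 884, 551, 475, 132 bp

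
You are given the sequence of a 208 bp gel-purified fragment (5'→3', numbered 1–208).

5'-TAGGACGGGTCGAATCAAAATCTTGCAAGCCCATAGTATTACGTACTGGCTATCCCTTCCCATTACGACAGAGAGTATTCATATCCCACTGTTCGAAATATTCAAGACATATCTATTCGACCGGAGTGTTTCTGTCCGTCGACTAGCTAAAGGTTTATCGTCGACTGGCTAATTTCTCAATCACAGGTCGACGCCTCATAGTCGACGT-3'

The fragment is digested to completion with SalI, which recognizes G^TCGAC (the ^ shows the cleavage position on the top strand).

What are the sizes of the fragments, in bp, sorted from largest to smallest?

138, 27, 22, 14, 7 bp

SalI sites (GTCGAC) start at positions 138, 160, 187, 201.
SalI cuts after the first base of each site, so after positions 138, 160, 187, 201.
Linear molecule, 4 cuts → 5 fragments:
  1–138 → 138 bp
  139–160 → 22 bp
  161–187 → 27 bp
  188–201 → 14 bp
  202–208 → 7 bp
Sorted largest to smallest: 138, 27, 22, 14, 7 bp.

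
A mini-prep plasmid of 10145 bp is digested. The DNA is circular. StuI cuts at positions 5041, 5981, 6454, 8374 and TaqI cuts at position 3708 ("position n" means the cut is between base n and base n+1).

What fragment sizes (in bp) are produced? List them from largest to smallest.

5479, 1920, 1333, 940, 473 bp

Combined cut positions (sorted): 3708, 5041, 5981, 6454, 8374.
Circular molecule, 5 cuts → 5 fragments:
  5041 − 3708 = 1333 bp
  5981 − 5041 = 940 bp
  6454 − 5981 = 473 bp
  8374 − 6454 = 1920 bp
  wrap: 10145 − 8374 + 3708 = 5479 bp
Sorted largest to smallest: 5479, 1920, 1333, 940, 473 bp.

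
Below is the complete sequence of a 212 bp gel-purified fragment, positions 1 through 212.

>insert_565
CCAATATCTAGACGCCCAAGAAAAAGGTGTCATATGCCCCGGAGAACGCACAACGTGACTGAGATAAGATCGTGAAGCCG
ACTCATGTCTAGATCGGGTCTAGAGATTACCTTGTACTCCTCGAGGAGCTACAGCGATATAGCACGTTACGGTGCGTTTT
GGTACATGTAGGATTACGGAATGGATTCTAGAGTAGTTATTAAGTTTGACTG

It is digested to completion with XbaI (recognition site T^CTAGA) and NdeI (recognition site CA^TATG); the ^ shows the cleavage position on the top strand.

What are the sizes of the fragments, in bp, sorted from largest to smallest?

XbaI sites (TCTAGA) start at positions 7, 88, 99, 187.
XbaI cuts after the first base of each site, so after positions 7, 88, 99, 187.
The NdeI site (CATATG) starts at position 31.
NdeI cuts after base 2 of each site, so after position 32.
Combined cut positions: 7, 32, 88, 99, 187.
Linear molecule, 5 cuts → 6 fragments:
  1–7 → 7 bp
  8–32 → 25 bp
  33–88 → 56 bp
  89–99 → 11 bp
  100–187 → 88 bp
  188–212 → 25 bp
Sorted largest to smallest: 88, 56, 25, 25, 11, 7 bp.

88, 56, 25, 25, 11, 7 bp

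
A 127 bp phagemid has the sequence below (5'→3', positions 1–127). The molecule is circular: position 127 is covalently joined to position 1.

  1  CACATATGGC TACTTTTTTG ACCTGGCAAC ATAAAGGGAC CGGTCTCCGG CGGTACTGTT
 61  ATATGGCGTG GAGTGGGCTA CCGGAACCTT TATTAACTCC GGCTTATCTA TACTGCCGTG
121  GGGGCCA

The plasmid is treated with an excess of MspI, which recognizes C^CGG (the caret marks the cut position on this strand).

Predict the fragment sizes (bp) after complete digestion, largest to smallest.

MspI sites (CCGG) start at positions 40, 47, 81, 99.
MspI cuts after the first base of each site, so after positions 40, 47, 81, 99.
Circular molecule, 4 cuts → 4 fragments:
  41–47 → 7 bp
  48–81 → 34 bp
  82–99 → 18 bp
  100–127 then 1–40 → 28 + 40 = 68 bp
Sorted largest to smallest: 68, 34, 18, 7 bp.

68, 34, 18, 7 bp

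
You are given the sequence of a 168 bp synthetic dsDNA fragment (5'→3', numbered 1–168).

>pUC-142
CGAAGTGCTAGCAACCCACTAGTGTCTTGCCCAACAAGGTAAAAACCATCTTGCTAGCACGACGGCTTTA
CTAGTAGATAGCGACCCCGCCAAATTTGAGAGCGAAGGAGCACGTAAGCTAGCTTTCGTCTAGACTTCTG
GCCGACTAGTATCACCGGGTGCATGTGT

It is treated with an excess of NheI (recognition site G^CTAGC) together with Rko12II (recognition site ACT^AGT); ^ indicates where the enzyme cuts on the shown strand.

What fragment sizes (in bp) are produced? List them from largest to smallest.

NheI sites (GCTAGC) start at positions 7, 53, 118.
NheI cuts after the first base of each site, so after positions 7, 53, 118.
Rko12II sites (ACTAGT) start at positions 18, 70, 145.
Rko12II cuts after base 3 of each site, so after positions 20, 72, 147.
Combined cut positions: 7, 20, 53, 72, 118, 147.
Linear molecule, 6 cuts → 7 fragments:
  1–7 → 7 bp
  8–20 → 13 bp
  21–53 → 33 bp
  54–72 → 19 bp
  73–118 → 46 bp
  119–147 → 29 bp
  148–168 → 21 bp
Sorted largest to smallest: 46, 33, 29, 21, 19, 13, 7 bp.

46, 33, 29, 21, 19, 13, 7 bp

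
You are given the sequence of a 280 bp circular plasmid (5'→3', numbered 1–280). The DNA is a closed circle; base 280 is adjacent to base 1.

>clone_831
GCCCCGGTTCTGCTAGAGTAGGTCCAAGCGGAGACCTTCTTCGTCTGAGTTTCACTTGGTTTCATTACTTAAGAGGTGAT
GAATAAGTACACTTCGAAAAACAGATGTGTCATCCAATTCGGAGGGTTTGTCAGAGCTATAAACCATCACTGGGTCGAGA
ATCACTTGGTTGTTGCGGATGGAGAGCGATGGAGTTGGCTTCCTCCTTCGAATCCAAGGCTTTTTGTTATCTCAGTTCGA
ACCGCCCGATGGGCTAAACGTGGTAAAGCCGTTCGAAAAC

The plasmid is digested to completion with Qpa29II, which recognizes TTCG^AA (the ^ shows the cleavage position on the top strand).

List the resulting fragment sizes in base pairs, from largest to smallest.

Qpa29II sites (TTCGAA) start at positions 93, 207, 236, 272.
Qpa29II cuts after base 4 of each site, so after positions 96, 210, 239, 275.
Circular molecule, 4 cuts → 4 fragments:
  97–210 → 114 bp
  211–239 → 29 bp
  240–275 → 36 bp
  276–280 then 1–96 → 5 + 96 = 101 bp
Sorted largest to smallest: 114, 101, 36, 29 bp.

114, 101, 36, 29 bp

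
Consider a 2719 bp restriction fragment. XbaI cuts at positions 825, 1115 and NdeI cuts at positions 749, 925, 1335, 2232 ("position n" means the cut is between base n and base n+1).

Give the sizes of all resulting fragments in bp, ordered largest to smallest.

Combined cut positions (sorted): 749, 825, 925, 1115, 1335, 2232.
Linear molecule, 6 cuts → 7 fragments:
  749 − 0 = 749 bp
  825 − 749 = 76 bp
  925 − 825 = 100 bp
  1115 − 925 = 190 bp
  1335 − 1115 = 220 bp
  2232 − 1335 = 897 bp
  2719 − 2232 = 487 bp
Sorted largest to smallest: 897, 749, 487, 220, 190, 100, 76 bp.

897, 749, 487, 220, 190, 100, 76 bp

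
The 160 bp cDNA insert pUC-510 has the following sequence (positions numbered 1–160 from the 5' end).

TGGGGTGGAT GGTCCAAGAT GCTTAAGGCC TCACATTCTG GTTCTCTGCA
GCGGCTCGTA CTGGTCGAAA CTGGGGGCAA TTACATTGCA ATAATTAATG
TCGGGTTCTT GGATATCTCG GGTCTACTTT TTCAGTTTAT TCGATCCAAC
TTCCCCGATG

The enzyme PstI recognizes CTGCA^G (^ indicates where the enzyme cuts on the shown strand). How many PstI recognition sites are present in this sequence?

CTGCAG occurs starting at position 46.
PstI cuts at 1 site.

1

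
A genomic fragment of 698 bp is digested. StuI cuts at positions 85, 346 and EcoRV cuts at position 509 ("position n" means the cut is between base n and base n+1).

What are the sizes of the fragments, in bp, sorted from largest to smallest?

Combined cut positions (sorted): 85, 346, 509.
Linear molecule, 3 cuts → 4 fragments:
  85 − 0 = 85 bp
  346 − 85 = 261 bp
  509 − 346 = 163 bp
  698 − 509 = 189 bp
Sorted largest to smallest: 261, 189, 163, 85 bp.

261, 189, 163, 85 bp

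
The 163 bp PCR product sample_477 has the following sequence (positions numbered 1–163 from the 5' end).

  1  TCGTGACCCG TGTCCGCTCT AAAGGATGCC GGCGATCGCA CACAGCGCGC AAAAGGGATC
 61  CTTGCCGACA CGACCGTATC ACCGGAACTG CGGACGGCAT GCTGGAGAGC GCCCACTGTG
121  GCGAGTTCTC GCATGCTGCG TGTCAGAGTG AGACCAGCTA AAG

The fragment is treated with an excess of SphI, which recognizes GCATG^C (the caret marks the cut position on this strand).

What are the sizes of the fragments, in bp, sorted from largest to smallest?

SphI sites (GCATGC) start at positions 97, 131.
SphI cuts after base 5 of each site (before the last base), so after positions 101, 135.
Linear molecule, 2 cuts → 3 fragments:
  1–101 → 101 bp
  102–135 → 34 bp
  136–163 → 28 bp
Sorted largest to smallest: 101, 34, 28 bp.

101, 34, 28 bp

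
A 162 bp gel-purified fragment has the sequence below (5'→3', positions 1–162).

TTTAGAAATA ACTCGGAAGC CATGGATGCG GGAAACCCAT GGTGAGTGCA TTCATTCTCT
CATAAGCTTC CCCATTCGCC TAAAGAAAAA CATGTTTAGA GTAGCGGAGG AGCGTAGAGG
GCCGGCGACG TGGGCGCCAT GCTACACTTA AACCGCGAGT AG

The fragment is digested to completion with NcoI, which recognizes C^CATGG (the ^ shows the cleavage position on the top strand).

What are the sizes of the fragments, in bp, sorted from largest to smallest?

NcoI sites (CCATGG) start at positions 20, 37.
NcoI cuts after the first base of each site, so after positions 20, 37.
Linear molecule, 2 cuts → 3 fragments:
  1–20 → 20 bp
  21–37 → 17 bp
  38–162 → 125 bp
Sorted largest to smallest: 125, 20, 17 bp.

125, 20, 17 bp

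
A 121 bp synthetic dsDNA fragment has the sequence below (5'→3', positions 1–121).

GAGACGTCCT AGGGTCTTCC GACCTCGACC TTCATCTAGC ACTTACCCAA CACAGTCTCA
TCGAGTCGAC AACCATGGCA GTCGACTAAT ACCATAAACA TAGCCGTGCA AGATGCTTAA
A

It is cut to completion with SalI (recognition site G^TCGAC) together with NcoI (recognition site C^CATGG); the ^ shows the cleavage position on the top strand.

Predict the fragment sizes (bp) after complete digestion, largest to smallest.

SalI sites (GTCGAC) start at positions 65, 81.
SalI cuts after the first base of each site, so after positions 65, 81.
The NcoI site (CCATGG) starts at position 73.
NcoI cuts after the first base of each site, so after position 73.
Combined cut positions: 65, 73, 81.
Linear molecule, 3 cuts → 4 fragments:
  1–65 → 65 bp
  66–73 → 8 bp
  74–81 → 8 bp
  82–121 → 40 bp
Sorted largest to smallest: 65, 40, 8, 8 bp.

65, 40, 8, 8 bp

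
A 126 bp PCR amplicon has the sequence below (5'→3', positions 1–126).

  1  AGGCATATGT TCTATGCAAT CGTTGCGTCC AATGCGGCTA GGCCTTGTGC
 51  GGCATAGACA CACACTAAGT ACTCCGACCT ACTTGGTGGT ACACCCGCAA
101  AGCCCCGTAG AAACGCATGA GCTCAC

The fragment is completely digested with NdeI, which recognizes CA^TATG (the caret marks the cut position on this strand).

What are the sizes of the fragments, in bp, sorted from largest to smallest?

121, 5 bp

The NdeI site (CATATG) starts at position 4.
NdeI cuts after base 2 of each site, so after position 5.
Linear molecule, 1 cut → 2 fragments:
  1–5 → 5 bp
  6–126 → 121 bp
Sorted largest to smallest: 121, 5 bp.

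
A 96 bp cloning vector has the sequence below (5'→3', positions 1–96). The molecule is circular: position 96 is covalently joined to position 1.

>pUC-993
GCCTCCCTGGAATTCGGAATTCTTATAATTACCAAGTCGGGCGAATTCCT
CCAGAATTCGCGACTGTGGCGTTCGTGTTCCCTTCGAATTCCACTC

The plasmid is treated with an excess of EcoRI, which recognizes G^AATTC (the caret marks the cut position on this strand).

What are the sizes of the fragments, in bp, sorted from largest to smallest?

EcoRI sites (GAATTC) start at positions 10, 17, 43, 54, 86.
EcoRI cuts after the first base of each site, so after positions 10, 17, 43, 54, 86.
Circular molecule, 5 cuts → 5 fragments:
  11–17 → 7 bp
  18–43 → 26 bp
  44–54 → 11 bp
  55–86 → 32 bp
  87–96 then 1–10 → 10 + 10 = 20 bp
Sorted largest to smallest: 32, 26, 20, 11, 7 bp.

32, 26, 20, 11, 7 bp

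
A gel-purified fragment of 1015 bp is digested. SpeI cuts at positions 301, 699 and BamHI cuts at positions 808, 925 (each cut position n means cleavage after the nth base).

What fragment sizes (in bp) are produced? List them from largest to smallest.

398, 301, 117, 109, 90 bp

Combined cut positions (sorted): 301, 699, 808, 925.
Linear molecule, 4 cuts → 5 fragments:
  301 − 0 = 301 bp
  699 − 301 = 398 bp
  808 − 699 = 109 bp
  925 − 808 = 117 bp
  1015 − 925 = 90 bp
Sorted largest to smallest: 398, 301, 117, 109, 90 bp.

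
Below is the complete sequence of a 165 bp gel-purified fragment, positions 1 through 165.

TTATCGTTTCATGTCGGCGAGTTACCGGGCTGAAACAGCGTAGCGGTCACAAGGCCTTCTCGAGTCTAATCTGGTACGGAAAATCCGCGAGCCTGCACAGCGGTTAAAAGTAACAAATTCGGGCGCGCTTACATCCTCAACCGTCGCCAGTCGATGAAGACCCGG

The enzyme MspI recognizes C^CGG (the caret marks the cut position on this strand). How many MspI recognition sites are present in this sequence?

CCGG occurs starting at positions 25, 162.
MspI cuts at 2 sites.

2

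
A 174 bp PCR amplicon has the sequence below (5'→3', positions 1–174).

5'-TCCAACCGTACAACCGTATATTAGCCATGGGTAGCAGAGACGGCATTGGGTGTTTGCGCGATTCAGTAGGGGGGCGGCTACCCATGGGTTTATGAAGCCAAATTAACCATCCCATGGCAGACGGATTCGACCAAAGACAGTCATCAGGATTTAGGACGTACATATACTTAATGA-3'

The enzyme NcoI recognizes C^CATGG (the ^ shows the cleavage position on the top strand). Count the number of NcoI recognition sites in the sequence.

CCATGG occurs starting at positions 25, 82, 112.
NcoI cuts at 3 sites.

3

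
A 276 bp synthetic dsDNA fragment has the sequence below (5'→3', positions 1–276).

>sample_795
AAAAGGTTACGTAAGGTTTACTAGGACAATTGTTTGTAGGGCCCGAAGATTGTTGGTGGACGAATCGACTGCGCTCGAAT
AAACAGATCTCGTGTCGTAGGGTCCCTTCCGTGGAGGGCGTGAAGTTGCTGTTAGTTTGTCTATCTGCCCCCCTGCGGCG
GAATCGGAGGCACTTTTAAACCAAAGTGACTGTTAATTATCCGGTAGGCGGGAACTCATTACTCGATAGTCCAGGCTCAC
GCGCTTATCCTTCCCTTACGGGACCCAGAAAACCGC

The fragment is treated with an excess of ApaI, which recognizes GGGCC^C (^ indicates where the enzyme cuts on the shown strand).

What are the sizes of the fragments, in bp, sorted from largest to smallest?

The ApaI site (GGGCCC) starts at position 39.
ApaI cuts after base 5 of each site (before the last base), so after position 43.
Linear molecule, 1 cut → 2 fragments:
  1–43 → 43 bp
  44–276 → 233 bp
Sorted largest to smallest: 233, 43 bp.

233, 43 bp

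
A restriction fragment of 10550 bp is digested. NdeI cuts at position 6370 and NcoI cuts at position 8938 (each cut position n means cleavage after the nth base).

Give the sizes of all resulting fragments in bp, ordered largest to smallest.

Combined cut positions (sorted): 6370, 8938.
Linear molecule, 2 cuts → 3 fragments:
  6370 − 0 = 6370 bp
  8938 − 6370 = 2568 bp
  10550 − 8938 = 1612 bp
Sorted largest to smallest: 6370, 2568, 1612 bp.

6370, 2568, 1612 bp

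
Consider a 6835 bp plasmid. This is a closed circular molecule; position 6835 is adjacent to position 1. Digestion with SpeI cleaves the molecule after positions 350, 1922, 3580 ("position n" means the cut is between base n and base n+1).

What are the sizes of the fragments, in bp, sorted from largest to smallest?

3605, 1658, 1572 bp

Circular molecule, 3 cuts → 3 fragments:
  1922 − 350 = 1572 bp
  3580 − 1922 = 1658 bp
  wrap: 6835 − 3580 + 350 = 3605 bp
Sorted largest to smallest: 3605, 1658, 1572 bp.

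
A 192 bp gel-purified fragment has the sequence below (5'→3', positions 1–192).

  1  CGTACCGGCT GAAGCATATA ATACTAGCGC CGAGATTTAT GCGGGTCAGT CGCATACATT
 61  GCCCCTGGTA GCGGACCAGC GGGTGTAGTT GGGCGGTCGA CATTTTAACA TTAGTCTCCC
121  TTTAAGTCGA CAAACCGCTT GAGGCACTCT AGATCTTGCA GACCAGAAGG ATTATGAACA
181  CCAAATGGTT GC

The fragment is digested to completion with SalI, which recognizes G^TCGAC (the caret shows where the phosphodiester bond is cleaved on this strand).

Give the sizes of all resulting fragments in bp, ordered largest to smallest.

SalI sites (GTCGAC) start at positions 96, 126.
SalI cuts after the first base of each site, so after positions 96, 126.
Linear molecule, 2 cuts → 3 fragments:
  1–96 → 96 bp
  97–126 → 30 bp
  127–192 → 66 bp
Sorted largest to smallest: 96, 66, 30 bp.

96, 66, 30 bp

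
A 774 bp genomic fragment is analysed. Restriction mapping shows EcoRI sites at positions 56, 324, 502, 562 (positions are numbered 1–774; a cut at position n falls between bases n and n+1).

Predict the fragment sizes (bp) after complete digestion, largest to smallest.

268, 212, 178, 60, 56 bp

Linear molecule, 4 cuts → 5 fragments:
  56 − 0 = 56 bp
  324 − 56 = 268 bp
  502 − 324 = 178 bp
  562 − 502 = 60 bp
  774 − 562 = 212 bp
Sorted largest to smallest: 268, 212, 178, 60, 56 bp.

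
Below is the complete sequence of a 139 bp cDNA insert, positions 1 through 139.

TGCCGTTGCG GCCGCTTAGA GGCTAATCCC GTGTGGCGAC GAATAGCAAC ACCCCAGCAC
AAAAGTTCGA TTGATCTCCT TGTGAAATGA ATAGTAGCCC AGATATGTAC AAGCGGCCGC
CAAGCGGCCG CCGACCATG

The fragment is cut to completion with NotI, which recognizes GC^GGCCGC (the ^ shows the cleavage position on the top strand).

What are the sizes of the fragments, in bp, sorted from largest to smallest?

105, 14, 11, 9 bp

NotI sites (GCGGCCGC) start at positions 8, 113, 124.
NotI cuts after base 2 of each site, so after positions 9, 114, 125.
Linear molecule, 3 cuts → 4 fragments:
  1–9 → 9 bp
  10–114 → 105 bp
  115–125 → 11 bp
  126–139 → 14 bp
Sorted largest to smallest: 105, 14, 11, 9 bp.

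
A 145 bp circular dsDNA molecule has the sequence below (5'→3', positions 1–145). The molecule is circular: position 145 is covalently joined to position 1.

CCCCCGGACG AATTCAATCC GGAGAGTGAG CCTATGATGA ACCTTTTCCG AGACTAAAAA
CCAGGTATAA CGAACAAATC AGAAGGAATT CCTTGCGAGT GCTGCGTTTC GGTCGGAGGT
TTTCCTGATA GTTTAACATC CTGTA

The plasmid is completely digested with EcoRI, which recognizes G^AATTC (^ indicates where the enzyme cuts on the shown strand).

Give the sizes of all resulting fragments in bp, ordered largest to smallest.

76, 69 bp

EcoRI sites (GAATTC) start at positions 10, 86.
EcoRI cuts after the first base of each site, so after positions 10, 86.
Circular molecule, 2 cuts → 2 fragments:
  11–86 → 76 bp
  87–145 then 1–10 → 59 + 10 = 69 bp
Sorted largest to smallest: 76, 69 bp.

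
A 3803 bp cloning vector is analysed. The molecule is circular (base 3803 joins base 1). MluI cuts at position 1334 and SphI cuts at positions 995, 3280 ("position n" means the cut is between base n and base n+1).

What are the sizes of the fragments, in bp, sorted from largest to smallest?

Combined cut positions (sorted): 995, 1334, 3280.
Circular molecule, 3 cuts → 3 fragments:
  1334 − 995 = 339 bp
  3280 − 1334 = 1946 bp
  wrap: 3803 − 3280 + 995 = 1518 bp
Sorted largest to smallest: 1946, 1518, 339 bp.

1946, 1518, 339 bp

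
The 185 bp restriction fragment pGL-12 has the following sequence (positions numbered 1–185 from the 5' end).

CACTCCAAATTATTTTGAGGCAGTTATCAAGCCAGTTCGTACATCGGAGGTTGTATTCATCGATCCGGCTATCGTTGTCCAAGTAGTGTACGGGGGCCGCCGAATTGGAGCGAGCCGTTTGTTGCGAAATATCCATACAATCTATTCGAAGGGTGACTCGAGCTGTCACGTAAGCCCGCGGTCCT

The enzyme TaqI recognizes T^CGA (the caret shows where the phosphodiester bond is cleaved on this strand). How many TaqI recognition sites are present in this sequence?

3

TCGA occurs starting at positions 60, 146, 158.
TaqI cuts at 3 sites.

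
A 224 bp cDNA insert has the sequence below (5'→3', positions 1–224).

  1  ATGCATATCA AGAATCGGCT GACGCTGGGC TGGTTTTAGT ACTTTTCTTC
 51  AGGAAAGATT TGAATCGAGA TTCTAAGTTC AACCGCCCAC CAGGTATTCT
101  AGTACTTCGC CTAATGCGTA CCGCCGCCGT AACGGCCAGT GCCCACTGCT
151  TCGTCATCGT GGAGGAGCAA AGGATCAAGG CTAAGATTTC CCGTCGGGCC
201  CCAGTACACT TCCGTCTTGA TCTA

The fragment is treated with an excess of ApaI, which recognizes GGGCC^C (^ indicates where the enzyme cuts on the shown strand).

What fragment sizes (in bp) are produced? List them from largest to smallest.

The ApaI site (GGGCCC) starts at position 196.
ApaI cuts after base 5 of each site (before the last base), so after position 200.
Linear molecule, 1 cut → 2 fragments:
  1–200 → 200 bp
  201–224 → 24 bp
Sorted largest to smallest: 200, 24 bp.

200, 24 bp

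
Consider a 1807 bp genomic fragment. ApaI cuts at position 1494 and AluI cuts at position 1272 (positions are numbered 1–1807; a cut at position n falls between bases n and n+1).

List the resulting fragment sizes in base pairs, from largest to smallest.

1272, 313, 222 bp

Combined cut positions (sorted): 1272, 1494.
Linear molecule, 2 cuts → 3 fragments:
  1272 − 0 = 1272 bp
  1494 − 1272 = 222 bp
  1807 − 1494 = 313 bp
Sorted largest to smallest: 1272, 313, 222 bp.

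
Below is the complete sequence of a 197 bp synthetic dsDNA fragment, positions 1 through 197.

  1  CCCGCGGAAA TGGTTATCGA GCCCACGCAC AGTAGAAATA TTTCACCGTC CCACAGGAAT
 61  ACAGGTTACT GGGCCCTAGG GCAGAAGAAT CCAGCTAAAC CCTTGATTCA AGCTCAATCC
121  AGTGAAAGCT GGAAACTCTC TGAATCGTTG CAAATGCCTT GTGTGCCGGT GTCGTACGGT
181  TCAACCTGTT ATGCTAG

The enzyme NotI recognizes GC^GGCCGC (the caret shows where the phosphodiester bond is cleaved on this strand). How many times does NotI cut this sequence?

No occurrence of GCGGCCGC is present in the sequence.
NotI does not cut: 0 sites.

0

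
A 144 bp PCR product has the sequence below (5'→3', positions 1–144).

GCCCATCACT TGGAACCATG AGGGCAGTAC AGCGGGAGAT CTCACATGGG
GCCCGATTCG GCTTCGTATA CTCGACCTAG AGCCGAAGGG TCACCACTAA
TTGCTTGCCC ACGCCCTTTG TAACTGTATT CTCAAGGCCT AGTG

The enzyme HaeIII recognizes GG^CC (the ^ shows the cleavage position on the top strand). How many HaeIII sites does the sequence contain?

GGCC occurs starting at positions 50, 136.
HaeIII cuts at 2 sites.

2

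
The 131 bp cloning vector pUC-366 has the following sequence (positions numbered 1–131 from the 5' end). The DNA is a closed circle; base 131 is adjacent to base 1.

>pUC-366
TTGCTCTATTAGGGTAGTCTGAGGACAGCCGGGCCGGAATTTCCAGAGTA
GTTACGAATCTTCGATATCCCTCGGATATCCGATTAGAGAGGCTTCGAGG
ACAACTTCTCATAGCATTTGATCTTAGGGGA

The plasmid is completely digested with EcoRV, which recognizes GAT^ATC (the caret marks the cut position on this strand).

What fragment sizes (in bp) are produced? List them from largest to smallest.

120, 11 bp

EcoRV sites (GATATC) start at positions 64, 75.
EcoRV cuts after base 3 of each site, so after positions 66, 77.
Circular molecule, 2 cuts → 2 fragments:
  67–77 → 11 bp
  78–131 then 1–66 → 54 + 66 = 120 bp
Sorted largest to smallest: 120, 11 bp.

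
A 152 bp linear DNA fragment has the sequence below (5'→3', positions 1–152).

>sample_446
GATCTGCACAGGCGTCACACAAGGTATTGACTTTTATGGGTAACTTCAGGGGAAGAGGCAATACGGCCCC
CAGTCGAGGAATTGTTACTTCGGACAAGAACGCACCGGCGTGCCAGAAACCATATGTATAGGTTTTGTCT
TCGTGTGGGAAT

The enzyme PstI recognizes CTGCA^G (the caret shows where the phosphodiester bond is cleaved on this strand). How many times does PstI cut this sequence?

No occurrence of CTGCAG is present in the sequence.
PstI does not cut: 0 sites.

0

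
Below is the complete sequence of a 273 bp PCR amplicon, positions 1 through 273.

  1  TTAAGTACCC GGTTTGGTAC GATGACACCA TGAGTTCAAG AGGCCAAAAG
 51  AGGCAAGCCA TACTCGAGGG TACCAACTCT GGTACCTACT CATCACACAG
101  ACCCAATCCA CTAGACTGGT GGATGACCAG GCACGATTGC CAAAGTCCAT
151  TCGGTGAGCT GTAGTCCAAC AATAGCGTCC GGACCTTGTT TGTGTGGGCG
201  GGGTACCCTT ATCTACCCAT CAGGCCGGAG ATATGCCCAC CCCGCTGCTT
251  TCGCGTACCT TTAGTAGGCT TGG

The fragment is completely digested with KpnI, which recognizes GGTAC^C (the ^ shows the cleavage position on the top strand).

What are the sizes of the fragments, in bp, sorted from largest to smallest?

121, 73, 67, 12 bp

KpnI sites (GGTACC) start at positions 69, 81, 202.
KpnI cuts after base 5 of each site (before the last base), so after positions 73, 85, 206.
Linear molecule, 3 cuts → 4 fragments:
  1–73 → 73 bp
  74–85 → 12 bp
  86–206 → 121 bp
  207–273 → 67 bp
Sorted largest to smallest: 121, 73, 67, 12 bp.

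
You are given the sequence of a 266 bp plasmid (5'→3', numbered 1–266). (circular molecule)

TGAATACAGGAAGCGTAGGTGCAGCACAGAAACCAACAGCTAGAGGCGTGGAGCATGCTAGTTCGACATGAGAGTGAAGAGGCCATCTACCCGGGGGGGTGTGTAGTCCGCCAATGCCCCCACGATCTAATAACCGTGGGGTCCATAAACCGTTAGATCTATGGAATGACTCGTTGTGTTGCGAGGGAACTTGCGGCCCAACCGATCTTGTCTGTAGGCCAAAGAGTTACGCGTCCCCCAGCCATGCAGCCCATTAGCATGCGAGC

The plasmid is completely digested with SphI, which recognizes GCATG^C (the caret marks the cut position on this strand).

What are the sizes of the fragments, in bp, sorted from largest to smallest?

204, 62 bp

SphI sites (GCATGC) start at positions 53, 257.
SphI cuts after base 5 of each site (before the last base), so after positions 57, 261.
Circular molecule, 2 cuts → 2 fragments:
  58–261 → 204 bp
  262–266 then 1–57 → 5 + 57 = 62 bp
Sorted largest to smallest: 204, 62 bp.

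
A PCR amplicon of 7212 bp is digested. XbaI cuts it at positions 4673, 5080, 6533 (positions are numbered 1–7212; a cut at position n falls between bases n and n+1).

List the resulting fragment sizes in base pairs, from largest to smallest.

Linear molecule, 3 cuts → 4 fragments:
  4673 − 0 = 4673 bp
  5080 − 4673 = 407 bp
  6533 − 5080 = 1453 bp
  7212 − 6533 = 679 bp
Sorted largest to smallest: 4673, 1453, 679, 407 bp.

4673, 1453, 679, 407 bp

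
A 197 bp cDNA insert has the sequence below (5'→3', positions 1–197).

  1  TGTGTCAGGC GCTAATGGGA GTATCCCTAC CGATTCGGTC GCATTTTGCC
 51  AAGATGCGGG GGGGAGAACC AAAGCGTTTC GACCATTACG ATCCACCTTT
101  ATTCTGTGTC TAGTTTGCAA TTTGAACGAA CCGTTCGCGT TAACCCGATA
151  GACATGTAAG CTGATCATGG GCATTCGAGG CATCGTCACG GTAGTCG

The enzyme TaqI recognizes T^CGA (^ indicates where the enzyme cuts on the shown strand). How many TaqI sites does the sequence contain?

2

TCGA occurs starting at positions 79, 175.
TaqI cuts at 2 sites.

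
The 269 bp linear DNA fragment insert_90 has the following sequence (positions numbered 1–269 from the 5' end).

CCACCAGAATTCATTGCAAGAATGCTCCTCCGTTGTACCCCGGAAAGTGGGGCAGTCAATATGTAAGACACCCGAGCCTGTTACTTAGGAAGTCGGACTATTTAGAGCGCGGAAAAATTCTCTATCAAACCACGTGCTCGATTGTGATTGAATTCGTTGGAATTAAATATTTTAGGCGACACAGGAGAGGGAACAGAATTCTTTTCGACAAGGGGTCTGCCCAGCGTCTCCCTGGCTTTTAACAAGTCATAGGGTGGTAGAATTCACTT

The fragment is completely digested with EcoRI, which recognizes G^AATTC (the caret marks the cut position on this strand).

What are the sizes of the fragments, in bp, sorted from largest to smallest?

EcoRI sites (GAATTC) start at positions 7, 150, 196, 260.
EcoRI cuts after the first base of each site, so after positions 7, 150, 196, 260.
Linear molecule, 4 cuts → 5 fragments:
  1–7 → 7 bp
  8–150 → 143 bp
  151–196 → 46 bp
  197–260 → 64 bp
  261–269 → 9 bp
Sorted largest to smallest: 143, 64, 46, 9, 7 bp.

143, 64, 46, 9, 7 bp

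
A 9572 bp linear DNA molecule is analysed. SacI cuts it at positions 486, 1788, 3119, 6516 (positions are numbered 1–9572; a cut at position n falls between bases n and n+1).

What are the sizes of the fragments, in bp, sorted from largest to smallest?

Linear molecule, 4 cuts → 5 fragments:
  486 − 0 = 486 bp
  1788 − 486 = 1302 bp
  3119 − 1788 = 1331 bp
  6516 − 3119 = 3397 bp
  9572 − 6516 = 3056 bp
Sorted largest to smallest: 3397, 3056, 1331, 1302, 486 bp.

3397, 3056, 1331, 1302, 486 bp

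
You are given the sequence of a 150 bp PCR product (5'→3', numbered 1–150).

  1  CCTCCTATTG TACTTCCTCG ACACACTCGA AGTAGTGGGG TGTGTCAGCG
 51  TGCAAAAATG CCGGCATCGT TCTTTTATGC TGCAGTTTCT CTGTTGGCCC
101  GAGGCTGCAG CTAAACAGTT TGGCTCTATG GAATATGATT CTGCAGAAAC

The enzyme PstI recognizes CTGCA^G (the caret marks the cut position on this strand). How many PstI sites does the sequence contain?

CTGCAG occurs starting at positions 80, 105, 141.
PstI cuts at 3 sites.

3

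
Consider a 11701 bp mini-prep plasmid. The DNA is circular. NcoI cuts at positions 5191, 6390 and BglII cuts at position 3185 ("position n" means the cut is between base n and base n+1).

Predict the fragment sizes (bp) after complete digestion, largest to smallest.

8496, 2006, 1199 bp

Combined cut positions (sorted): 3185, 5191, 6390.
Circular molecule, 3 cuts → 3 fragments:
  5191 − 3185 = 2006 bp
  6390 − 5191 = 1199 bp
  wrap: 11701 − 6390 + 3185 = 8496 bp
Sorted largest to smallest: 8496, 2006, 1199 bp.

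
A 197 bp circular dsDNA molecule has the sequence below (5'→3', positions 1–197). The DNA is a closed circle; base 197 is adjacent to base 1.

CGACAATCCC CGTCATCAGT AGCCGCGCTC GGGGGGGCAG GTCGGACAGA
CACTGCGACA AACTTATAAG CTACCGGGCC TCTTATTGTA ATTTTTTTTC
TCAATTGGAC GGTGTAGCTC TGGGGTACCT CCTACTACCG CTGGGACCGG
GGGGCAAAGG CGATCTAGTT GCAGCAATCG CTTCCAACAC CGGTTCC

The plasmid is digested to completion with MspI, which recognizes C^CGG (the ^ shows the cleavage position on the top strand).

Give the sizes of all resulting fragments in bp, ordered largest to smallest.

MspI sites (CCGG) start at positions 74, 147, 190.
MspI cuts after the first base of each site, so after positions 74, 147, 190.
Circular molecule, 3 cuts → 3 fragments:
  75–147 → 73 bp
  148–190 → 43 bp
  191–197 then 1–74 → 7 + 74 = 81 bp
Sorted largest to smallest: 81, 73, 43 bp.

81, 73, 43 bp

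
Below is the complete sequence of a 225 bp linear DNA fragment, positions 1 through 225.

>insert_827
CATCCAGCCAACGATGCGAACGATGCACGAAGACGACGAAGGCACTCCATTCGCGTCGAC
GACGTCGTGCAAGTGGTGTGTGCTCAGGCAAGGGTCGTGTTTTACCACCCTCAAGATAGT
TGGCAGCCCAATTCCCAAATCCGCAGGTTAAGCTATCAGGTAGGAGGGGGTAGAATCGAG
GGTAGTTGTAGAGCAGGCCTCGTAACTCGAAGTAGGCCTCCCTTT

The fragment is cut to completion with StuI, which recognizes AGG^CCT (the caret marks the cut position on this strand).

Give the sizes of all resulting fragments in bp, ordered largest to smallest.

StuI sites (AGGCCT) start at positions 195, 214.
StuI cuts after base 3 of each site, so after positions 197, 216.
Linear molecule, 2 cuts → 3 fragments:
  1–197 → 197 bp
  198–216 → 19 bp
  217–225 → 9 bp
Sorted largest to smallest: 197, 19, 9 bp.

197, 19, 9 bp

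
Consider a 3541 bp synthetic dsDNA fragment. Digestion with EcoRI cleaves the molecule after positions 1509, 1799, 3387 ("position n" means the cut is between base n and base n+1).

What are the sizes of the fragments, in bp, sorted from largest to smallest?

1588, 1509, 290, 154 bp

Linear molecule, 3 cuts → 4 fragments:
  1509 − 0 = 1509 bp
  1799 − 1509 = 290 bp
  3387 − 1799 = 1588 bp
  3541 − 3387 = 154 bp
Sorted largest to smallest: 1588, 1509, 290, 154 bp.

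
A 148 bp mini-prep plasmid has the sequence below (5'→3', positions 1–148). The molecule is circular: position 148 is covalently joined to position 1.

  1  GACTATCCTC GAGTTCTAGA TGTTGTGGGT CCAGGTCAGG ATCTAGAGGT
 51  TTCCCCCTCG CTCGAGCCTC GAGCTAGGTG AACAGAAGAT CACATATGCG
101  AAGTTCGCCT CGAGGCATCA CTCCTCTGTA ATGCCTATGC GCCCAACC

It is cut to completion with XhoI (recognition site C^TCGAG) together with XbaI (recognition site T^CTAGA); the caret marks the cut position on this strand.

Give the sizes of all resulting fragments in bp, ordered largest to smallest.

47, 41, 27, 19, 7, 7 bp

XhoI sites (CTCGAG) start at positions 8, 61, 68, 109.
XhoI cuts after the first base of each site, so after positions 8, 61, 68, 109.
XbaI sites (TCTAGA) start at positions 15, 42.
XbaI cuts after the first base of each site, so after positions 15, 42.
Combined cut positions: 8, 15, 42, 61, 68, 109.
Circular molecule, 6 cuts → 6 fragments:
  9–15 → 7 bp
  16–42 → 27 bp
  43–61 → 19 bp
  62–68 → 7 bp
  69–109 → 41 bp
  110–148 then 1–8 → 39 + 8 = 47 bp
Sorted largest to smallest: 47, 41, 27, 19, 7, 7 bp.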